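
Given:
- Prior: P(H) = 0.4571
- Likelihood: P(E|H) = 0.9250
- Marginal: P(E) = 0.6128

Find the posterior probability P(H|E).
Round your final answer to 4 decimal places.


Using Bayes' theorem:

P(H|E) = P(E|H) × P(H) / P(E)
       = 0.9250 × 0.4571 / 0.6128
       = 0.42281750 / 0.6128
       = 0.6900

The evidence strengthens our belief in H.
Prior: 0.4571 → Posterior: 0.6900


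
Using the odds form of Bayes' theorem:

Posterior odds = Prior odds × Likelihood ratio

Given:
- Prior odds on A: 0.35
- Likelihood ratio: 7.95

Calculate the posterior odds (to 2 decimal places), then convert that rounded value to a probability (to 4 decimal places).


Step 1: Calculate posterior odds
Posterior odds = Prior odds × LR
               = 0.35 × 7.95
               = 2.78

Step 2: Convert to probability
P(A|E) = Posterior odds / (1 + Posterior odds)
       = 2.78 / (1 + 2.78)
       = 2.78 / 3.78
       = 0.7354

The evidence increased P(A) from 0.2593 to 0.7354.


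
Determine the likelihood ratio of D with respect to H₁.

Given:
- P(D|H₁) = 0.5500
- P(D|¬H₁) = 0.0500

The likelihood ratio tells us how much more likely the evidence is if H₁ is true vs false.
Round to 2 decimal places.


Likelihood Ratio (LR) = P(D|H₁) / P(D|¬H₁)

LR = 0.5500 / 0.0500
   = 11.00

The evidence is 11.00 times more likely if H₁ is true than if H₁ is false.
Because LR exceeds 1, D is evidence for H₁.


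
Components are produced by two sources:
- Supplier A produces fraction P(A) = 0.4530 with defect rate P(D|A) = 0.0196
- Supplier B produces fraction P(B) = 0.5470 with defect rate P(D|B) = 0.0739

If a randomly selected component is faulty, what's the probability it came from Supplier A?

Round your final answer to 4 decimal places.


Let A = from Supplier A, D = faulty

Given:
- P(A) = 0.4530, P(B) = 0.5470
- P(D|A) = 0.0196, P(D|B) = 0.0739

Step 1: Find P(D)
P(D) = P(D|A)P(A) + P(D|B)P(B)
     = 0.0196 × 0.4530 + 0.0739 × 0.5470
     = 0.00887880 + 0.04042330
     = 0.04930210

Step 2: Apply Bayes' theorem
P(A|D) = P(D|A)P(A) / P(D)
       = 0.00887880 / 0.04930210
       = 0.1801


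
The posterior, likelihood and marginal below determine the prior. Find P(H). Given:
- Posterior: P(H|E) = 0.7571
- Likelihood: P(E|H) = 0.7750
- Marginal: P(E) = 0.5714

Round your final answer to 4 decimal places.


From Bayes' theorem: P(H|E) = P(E|H) × P(H) / P(E)

Rearranging for P(H):
P(H) = P(H|E) × P(E) / P(E|H)
     = 0.7571 × 0.5714 / 0.7750
     = 0.43260694 / 0.7750
     = 0.5582


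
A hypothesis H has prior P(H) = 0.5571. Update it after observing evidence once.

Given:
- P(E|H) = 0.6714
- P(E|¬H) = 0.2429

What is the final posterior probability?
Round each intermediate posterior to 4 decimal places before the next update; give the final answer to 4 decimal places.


Sequential Bayesian updating:

Initial prior: P(H) = 0.5571

Update 1:
  P(E) = 0.6714 × 0.5571 + 0.2429 × 0.4429 = 0.37403694 + 0.10758041 = 0.48161735
  P(H|E) = 0.37403694 / 0.48161735 = 0.7766

Final posterior: 0.7766


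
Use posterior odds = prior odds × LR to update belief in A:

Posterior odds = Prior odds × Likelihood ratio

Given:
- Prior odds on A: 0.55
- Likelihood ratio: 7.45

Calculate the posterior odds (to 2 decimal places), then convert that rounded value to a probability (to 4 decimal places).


Step 1: Calculate posterior odds
Posterior odds = Prior odds × LR
               = 0.55 × 7.45
               = 4.10

Step 2: Convert to probability
P(A|E) = Posterior odds / (1 + Posterior odds)
       = 4.10 / (1 + 4.10)
       = 4.10 / 5.10
       = 0.8039

The evidence increased P(A) from 0.3548 to 0.8039.


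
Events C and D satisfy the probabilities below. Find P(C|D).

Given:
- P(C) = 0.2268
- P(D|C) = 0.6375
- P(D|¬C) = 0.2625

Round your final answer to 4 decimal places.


Bayes' theorem: P(C|D) = P(D|C) × P(C) / P(D)

Step 1: Calculate P(D) using law of total probability
P(D) = P(D|C)P(C) + P(D|¬C)P(¬C)
     = 0.6375 × 0.2268 + 0.2625 × 0.7732
     = 0.14458500 + 0.20296500
     = 0.34755000

Step 2: Apply Bayes' theorem
P(C|D) = P(D|C) × P(C) / P(D)
       = 0.14458500 / 0.34755000
       = 0.4160


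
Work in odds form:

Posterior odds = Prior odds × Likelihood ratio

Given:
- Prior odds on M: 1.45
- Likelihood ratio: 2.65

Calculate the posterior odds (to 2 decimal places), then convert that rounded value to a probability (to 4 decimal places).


Step 1: Calculate posterior odds
Posterior odds = Prior odds × LR
               = 1.45 × 2.65
               = 3.84

Step 2: Convert to probability
P(M|E) = Posterior odds / (1 + Posterior odds)
       = 3.84 / (1 + 3.84)
       = 3.84 / 4.84
       = 0.7934

The evidence increased P(M) from 0.5918 to 0.7934.


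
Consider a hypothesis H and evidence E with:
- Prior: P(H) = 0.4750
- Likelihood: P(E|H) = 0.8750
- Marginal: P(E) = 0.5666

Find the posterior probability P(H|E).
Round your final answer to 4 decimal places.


Using Bayes' theorem:

P(H|E) = P(E|H) × P(H) / P(E)
       = 0.8750 × 0.4750 / 0.5666
       = 0.41562500 / 0.5666
       = 0.7335

The evidence strengthens our belief in H.
Prior: 0.4750 → Posterior: 0.7335


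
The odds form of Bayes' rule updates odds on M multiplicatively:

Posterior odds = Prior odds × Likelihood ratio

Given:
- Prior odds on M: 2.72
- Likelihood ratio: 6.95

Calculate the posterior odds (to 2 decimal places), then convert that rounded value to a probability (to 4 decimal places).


Step 1: Calculate posterior odds
Posterior odds = Prior odds × LR
               = 2.72 × 6.95
               = 18.90

Step 2: Convert to probability
P(M|E) = Posterior odds / (1 + Posterior odds)
       = 18.90 / (1 + 18.90)
       = 18.90 / 19.90
       = 0.9497

The evidence increased P(M) from 0.7312 to 0.9497.


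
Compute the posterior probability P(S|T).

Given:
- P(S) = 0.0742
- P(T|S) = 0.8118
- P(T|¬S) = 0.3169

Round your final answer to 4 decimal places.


Bayes' theorem: P(S|T) = P(T|S) × P(S) / P(T)

Step 1: Calculate P(T) using law of total probability
P(T) = P(T|S)P(S) + P(T|¬S)P(¬S)
     = 0.8118 × 0.0742 + 0.3169 × 0.9258
     = 0.06023556 + 0.29338602
     = 0.35362158

Step 2: Apply Bayes' theorem
P(S|T) = P(T|S) × P(S) / P(T)
       = 0.06023556 / 0.35362158
       = 0.1703


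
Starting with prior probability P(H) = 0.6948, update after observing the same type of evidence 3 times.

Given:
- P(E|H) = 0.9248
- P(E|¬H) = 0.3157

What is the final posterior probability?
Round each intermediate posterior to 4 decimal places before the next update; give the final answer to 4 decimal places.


Sequential Bayesian updating:

Initial prior: P(H) = 0.6948

Update 1:
  P(E) = 0.9248 × 0.6948 + 0.3157 × 0.3052 = 0.64255104 + 0.09635164 = 0.73890268
  P(H|E) = 0.64255104 / 0.73890268 = 0.8696

Update 2:
  P(E) = 0.9248 × 0.8696 + 0.3157 × 0.1304 = 0.80420608 + 0.04116728 = 0.84537336
  P(H|E) = 0.80420608 / 0.84537336 = 0.9513

Update 3:
  P(E) = 0.9248 × 0.9513 + 0.3157 × 0.0487 = 0.87976224 + 0.01537459 = 0.89513683
  P(H|E) = 0.87976224 / 0.89513683 = 0.9828

Final posterior: 0.9828


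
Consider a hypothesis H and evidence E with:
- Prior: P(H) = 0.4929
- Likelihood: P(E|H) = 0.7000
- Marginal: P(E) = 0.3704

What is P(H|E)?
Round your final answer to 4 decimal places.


Using Bayes' theorem:

P(H|E) = P(E|H) × P(H) / P(E)
       = 0.7000 × 0.4929 / 0.3704
       = 0.34503000 / 0.3704
       = 0.9315

The evidence strengthens our belief in H.
Prior: 0.4929 → Posterior: 0.9315


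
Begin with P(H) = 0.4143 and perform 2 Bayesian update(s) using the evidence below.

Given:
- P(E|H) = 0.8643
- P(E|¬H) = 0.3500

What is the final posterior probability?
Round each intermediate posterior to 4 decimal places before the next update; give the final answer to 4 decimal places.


Sequential Bayesian updating:

Initial prior: P(H) = 0.4143

Update 1:
  P(E) = 0.8643 × 0.4143 + 0.3500 × 0.5857 = 0.35807949 + 0.20499500 = 0.56307449
  P(H|E) = 0.35807949 / 0.56307449 = 0.6359

Update 2:
  P(E) = 0.8643 × 0.6359 + 0.3500 × 0.3641 = 0.54960837 + 0.12743500 = 0.67704337
  P(H|E) = 0.54960837 / 0.67704337 = 0.8118

Final posterior: 0.8118


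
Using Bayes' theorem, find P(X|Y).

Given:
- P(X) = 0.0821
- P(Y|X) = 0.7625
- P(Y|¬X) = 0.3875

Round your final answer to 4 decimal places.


Bayes' theorem: P(X|Y) = P(Y|X) × P(X) / P(Y)

Step 1: Calculate P(Y) using law of total probability
P(Y) = P(Y|X)P(X) + P(Y|¬X)P(¬X)
     = 0.7625 × 0.0821 + 0.3875 × 0.9179
     = 0.06260125 + 0.35568625
     = 0.41828750

Step 2: Apply Bayes' theorem
P(X|Y) = P(Y|X) × P(X) / P(Y)
       = 0.06260125 / 0.41828750
       = 0.1497


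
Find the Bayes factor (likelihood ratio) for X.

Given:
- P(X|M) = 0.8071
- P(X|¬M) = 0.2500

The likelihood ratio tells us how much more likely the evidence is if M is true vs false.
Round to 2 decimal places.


Likelihood Ratio (LR) = P(X|M) / P(X|¬M)

LR = 0.8071 / 0.2500
   = 3.23

The evidence is 3.23 times more likely if M is true than if M is false.
LR > 1, so observing X raises the odds in favor of M.


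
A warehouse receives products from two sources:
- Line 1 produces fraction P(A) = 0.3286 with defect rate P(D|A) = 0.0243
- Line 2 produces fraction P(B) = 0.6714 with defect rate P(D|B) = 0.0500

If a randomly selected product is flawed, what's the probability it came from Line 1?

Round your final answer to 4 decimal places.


Let A = from Line 1, D = flawed

Given:
- P(A) = 0.3286, P(B) = 0.6714
- P(D|A) = 0.0243, P(D|B) = 0.0500

Step 1: Find P(D)
P(D) = P(D|A)P(A) + P(D|B)P(B)
     = 0.0243 × 0.3286 + 0.0500 × 0.6714
     = 0.00798498 + 0.03357000
     = 0.04155498

Step 2: Apply Bayes' theorem
P(A|D) = P(D|A)P(A) / P(D)
       = 0.00798498 / 0.04155498
       = 0.1922


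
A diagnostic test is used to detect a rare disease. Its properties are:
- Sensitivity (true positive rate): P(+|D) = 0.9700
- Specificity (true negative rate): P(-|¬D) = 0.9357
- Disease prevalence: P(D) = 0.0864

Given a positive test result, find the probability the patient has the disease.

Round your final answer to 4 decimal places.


Let D = has disease, + = positive test

Given:
- P(D) = 0.0864 (prevalence)
- P(+|D) = 0.9700 (sensitivity)
- P(-|¬D) = 0.9357 (specificity)
- P(+|¬D) = 0.0643 (false positive rate = 1 - specificity)

Step 1: Find P(+)
P(+) = P(+|D)P(D) + P(+|¬D)P(¬D)
     = 0.9700 × 0.0864 + 0.0643 × 0.9136
     = 0.08380800 + 0.05874448
     = 0.14255248

Step 2: Apply Bayes' theorem for P(D|+)
P(D|+) = P(+|D)P(D) / P(+)
       = 0.08380800 / 0.14255248
       = 0.5879


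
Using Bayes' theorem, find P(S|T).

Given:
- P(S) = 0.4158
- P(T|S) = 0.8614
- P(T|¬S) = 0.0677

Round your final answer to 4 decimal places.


Bayes' theorem: P(S|T) = P(T|S) × P(S) / P(T)

Step 1: Calculate P(T) using law of total probability
P(T) = P(T|S)P(S) + P(T|¬S)P(¬S)
     = 0.8614 × 0.4158 + 0.0677 × 0.5842
     = 0.35817012 + 0.03955034
     = 0.39772046

Step 2: Apply Bayes' theorem
P(S|T) = P(T|S) × P(S) / P(T)
       = 0.35817012 / 0.39772046
       = 0.9006


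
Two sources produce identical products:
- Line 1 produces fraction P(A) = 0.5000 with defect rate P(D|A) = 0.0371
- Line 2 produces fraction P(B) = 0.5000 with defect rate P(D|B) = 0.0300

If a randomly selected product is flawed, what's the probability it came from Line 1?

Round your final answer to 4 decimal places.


Let A = from Line 1, D = flawed

Given:
- P(A) = 0.5000, P(B) = 0.5000
- P(D|A) = 0.0371, P(D|B) = 0.0300

Step 1: Find P(D)
P(D) = P(D|A)P(A) + P(D|B)P(B)
     = 0.0371 × 0.5000 + 0.0300 × 0.5000
     = 0.01855000 + 0.01500000
     = 0.03355000

Step 2: Apply Bayes' theorem
P(A|D) = P(D|A)P(A) / P(D)
       = 0.01855000 / 0.03355000
       = 0.5529


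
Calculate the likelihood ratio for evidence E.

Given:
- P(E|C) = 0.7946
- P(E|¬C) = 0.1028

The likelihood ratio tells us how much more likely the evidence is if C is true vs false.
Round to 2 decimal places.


Likelihood Ratio (LR) = P(E|C) / P(E|¬C)

LR = 0.7946 / 0.1028
   = 7.73

The evidence is 7.73 times more likely if C is true than if C is false.
Because LR exceeds 1, E is evidence for C.


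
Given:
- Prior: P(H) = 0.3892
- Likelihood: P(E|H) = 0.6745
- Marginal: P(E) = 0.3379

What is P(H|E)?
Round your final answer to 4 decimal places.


Using Bayes' theorem:

P(H|E) = P(E|H) × P(H) / P(E)
       = 0.6745 × 0.3892 / 0.3379
       = 0.26251540 / 0.3379
       = 0.7769

The evidence strengthens our belief in H.
Prior: 0.3892 → Posterior: 0.7769


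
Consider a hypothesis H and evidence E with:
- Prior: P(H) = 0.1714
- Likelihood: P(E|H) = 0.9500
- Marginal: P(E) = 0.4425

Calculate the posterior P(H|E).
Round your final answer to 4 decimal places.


Using Bayes' theorem:

P(H|E) = P(E|H) × P(H) / P(E)
       = 0.9500 × 0.1714 / 0.4425
       = 0.16283000 / 0.4425
       = 0.3680

The evidence strengthens our belief in H.
Prior: 0.1714 → Posterior: 0.3680


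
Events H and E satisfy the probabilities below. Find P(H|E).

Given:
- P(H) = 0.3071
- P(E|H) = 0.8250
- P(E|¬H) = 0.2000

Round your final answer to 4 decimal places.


Bayes' theorem: P(H|E) = P(E|H) × P(H) / P(E)

Step 1: Calculate P(E) using law of total probability
P(E) = P(E|H)P(H) + P(E|¬H)P(¬H)
     = 0.8250 × 0.3071 + 0.2000 × 0.6929
     = 0.25335750 + 0.13858000
     = 0.39193750

Step 2: Apply Bayes' theorem
P(H|E) = P(E|H) × P(H) / P(E)
       = 0.25335750 / 0.39193750
       = 0.6464


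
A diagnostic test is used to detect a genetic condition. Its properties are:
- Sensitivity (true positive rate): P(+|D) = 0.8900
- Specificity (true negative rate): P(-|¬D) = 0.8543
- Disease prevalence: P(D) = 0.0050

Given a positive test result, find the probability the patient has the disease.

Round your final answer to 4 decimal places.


Let D = has disease, + = positive test

Given:
- P(D) = 0.0050 (prevalence)
- P(+|D) = 0.8900 (sensitivity)
- P(-|¬D) = 0.8543 (specificity)
- P(+|¬D) = 0.1457 (false positive rate = 1 - specificity)

Step 1: Find P(+)
P(+) = P(+|D)P(D) + P(+|¬D)P(¬D)
     = 0.8900 × 0.0050 + 0.1457 × 0.9950
     = 0.00445000 + 0.14497150
     = 0.14942150

Step 2: Apply Bayes' theorem for P(D|+)
P(D|+) = P(+|D)P(D) / P(+)
       = 0.00445000 / 0.14942150
       = 0.0298


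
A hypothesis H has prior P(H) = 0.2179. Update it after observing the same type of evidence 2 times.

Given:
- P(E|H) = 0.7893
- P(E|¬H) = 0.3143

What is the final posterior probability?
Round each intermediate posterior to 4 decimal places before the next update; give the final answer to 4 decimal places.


Sequential Bayesian updating:

Initial prior: P(H) = 0.2179

Update 1:
  P(E) = 0.7893 × 0.2179 + 0.3143 × 0.7821 = 0.17198847 + 0.24581403 = 0.41780250
  P(H|E) = 0.17198847 / 0.41780250 = 0.4117

Update 2:
  P(E) = 0.7893 × 0.4117 + 0.3143 × 0.5883 = 0.32495481 + 0.18490269 = 0.50985750
  P(H|E) = 0.32495481 / 0.50985750 = 0.6373

Final posterior: 0.6373


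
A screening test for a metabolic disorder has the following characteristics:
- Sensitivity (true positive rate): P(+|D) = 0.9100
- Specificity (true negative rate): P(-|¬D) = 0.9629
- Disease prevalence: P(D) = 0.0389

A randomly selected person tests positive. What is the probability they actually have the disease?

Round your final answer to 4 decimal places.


Let D = has disease, + = positive test

Given:
- P(D) = 0.0389 (prevalence)
- P(+|D) = 0.9100 (sensitivity)
- P(-|¬D) = 0.9629 (specificity)
- P(+|¬D) = 0.0371 (false positive rate = 1 - specificity)

Step 1: Find P(+)
P(+) = P(+|D)P(D) + P(+|¬D)P(¬D)
     = 0.9100 × 0.0389 + 0.0371 × 0.9611
     = 0.03539900 + 0.03565681
     = 0.07105581

Step 2: Apply Bayes' theorem for P(D|+)
P(D|+) = P(+|D)P(D) / P(+)
       = 0.03539900 / 0.07105581
       = 0.4982


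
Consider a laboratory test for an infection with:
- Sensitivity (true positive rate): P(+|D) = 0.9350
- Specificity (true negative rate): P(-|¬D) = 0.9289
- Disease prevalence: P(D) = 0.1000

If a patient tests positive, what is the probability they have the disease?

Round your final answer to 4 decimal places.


Let D = has disease, + = positive test

Given:
- P(D) = 0.1000 (prevalence)
- P(+|D) = 0.9350 (sensitivity)
- P(-|¬D) = 0.9289 (specificity)
- P(+|¬D) = 0.0711 (false positive rate = 1 - specificity)

Step 1: Find P(+)
P(+) = P(+|D)P(D) + P(+|¬D)P(¬D)
     = 0.9350 × 0.1000 + 0.0711 × 0.9000
     = 0.09350000 + 0.06399000
     = 0.15749000

Step 2: Apply Bayes' theorem for P(D|+)
P(D|+) = P(+|D)P(D) / P(+)
       = 0.09350000 / 0.15749000
       = 0.5937


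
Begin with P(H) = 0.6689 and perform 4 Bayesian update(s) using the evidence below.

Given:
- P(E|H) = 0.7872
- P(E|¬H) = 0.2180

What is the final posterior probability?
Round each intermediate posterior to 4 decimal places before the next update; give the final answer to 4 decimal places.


Sequential Bayesian updating:

Initial prior: P(H) = 0.6689

Update 1:
  P(E) = 0.7872 × 0.6689 + 0.2180 × 0.3311 = 0.52655808 + 0.07217980 = 0.59873788
  P(H|E) = 0.52655808 / 0.59873788 = 0.8794

Update 2:
  P(E) = 0.7872 × 0.8794 + 0.2180 × 0.1206 = 0.69226368 + 0.02629080 = 0.71855448
  P(H|E) = 0.69226368 / 0.71855448 = 0.9634

Update 3:
  P(E) = 0.7872 × 0.9634 + 0.2180 × 0.0366 = 0.75838848 + 0.00797880 = 0.76636728
  P(H|E) = 0.75838848 / 0.76636728 = 0.9896

Update 4:
  P(E) = 0.7872 × 0.9896 + 0.2180 × 0.0104 = 0.77901312 + 0.00226720 = 0.78128032
  P(H|E) = 0.77901312 / 0.78128032 = 0.9971

Final posterior: 0.9971


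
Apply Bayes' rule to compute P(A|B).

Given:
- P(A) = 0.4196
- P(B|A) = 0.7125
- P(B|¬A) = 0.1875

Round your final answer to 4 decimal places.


Bayes' theorem: P(A|B) = P(B|A) × P(A) / P(B)

Step 1: Calculate P(B) using law of total probability
P(B) = P(B|A)P(A) + P(B|¬A)P(¬A)
     = 0.7125 × 0.4196 + 0.1875 × 0.5804
     = 0.29896500 + 0.10882500
     = 0.40779000

Step 2: Apply Bayes' theorem
P(A|B) = P(B|A) × P(A) / P(B)
       = 0.29896500 / 0.40779000
       = 0.7331


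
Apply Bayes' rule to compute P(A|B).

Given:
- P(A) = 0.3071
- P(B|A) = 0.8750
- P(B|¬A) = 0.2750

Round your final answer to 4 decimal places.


Bayes' theorem: P(A|B) = P(B|A) × P(A) / P(B)

Step 1: Calculate P(B) using law of total probability
P(B) = P(B|A)P(A) + P(B|¬A)P(¬A)
     = 0.8750 × 0.3071 + 0.2750 × 0.6929
     = 0.26871250 + 0.19054750
     = 0.45926000

Step 2: Apply Bayes' theorem
P(A|B) = P(B|A) × P(A) / P(B)
       = 0.26871250 / 0.45926000
       = 0.5851


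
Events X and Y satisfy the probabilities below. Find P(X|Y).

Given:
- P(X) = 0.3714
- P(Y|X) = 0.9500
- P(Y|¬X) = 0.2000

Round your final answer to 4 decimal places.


Bayes' theorem: P(X|Y) = P(Y|X) × P(X) / P(Y)

Step 1: Calculate P(Y) using law of total probability
P(Y) = P(Y|X)P(X) + P(Y|¬X)P(¬X)
     = 0.9500 × 0.3714 + 0.2000 × 0.6286
     = 0.35283000 + 0.12572000
     = 0.47855000

Step 2: Apply Bayes' theorem
P(X|Y) = P(Y|X) × P(X) / P(Y)
       = 0.35283000 / 0.47855000
       = 0.7373


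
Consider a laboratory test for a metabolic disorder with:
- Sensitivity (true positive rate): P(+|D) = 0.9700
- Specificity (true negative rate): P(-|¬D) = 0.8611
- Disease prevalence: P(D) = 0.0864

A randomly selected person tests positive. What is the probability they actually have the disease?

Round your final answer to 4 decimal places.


Let D = has disease, + = positive test

Given:
- P(D) = 0.0864 (prevalence)
- P(+|D) = 0.9700 (sensitivity)
- P(-|¬D) = 0.8611 (specificity)
- P(+|¬D) = 0.1389 (false positive rate = 1 - specificity)

Step 1: Find P(+)
P(+) = P(+|D)P(D) + P(+|¬D)P(¬D)
     = 0.9700 × 0.0864 + 0.1389 × 0.9136
     = 0.08380800 + 0.12689904
     = 0.21070704

Step 2: Apply Bayes' theorem for P(D|+)
P(D|+) = P(+|D)P(D) / P(+)
       = 0.08380800 / 0.21070704
       = 0.3977


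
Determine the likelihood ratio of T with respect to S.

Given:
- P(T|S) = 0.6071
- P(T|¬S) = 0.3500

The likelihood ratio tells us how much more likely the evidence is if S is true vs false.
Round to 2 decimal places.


Likelihood Ratio (LR) = P(T|S) / P(T|¬S)

LR = 0.6071 / 0.3500
   = 1.73

The evidence is 1.73 times more likely if S is true than if S is false.
LR > 1, so observing T raises the odds in favor of S.


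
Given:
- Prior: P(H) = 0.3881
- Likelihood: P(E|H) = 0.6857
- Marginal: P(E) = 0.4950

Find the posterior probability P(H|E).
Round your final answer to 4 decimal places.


Using Bayes' theorem:

P(H|E) = P(E|H) × P(H) / P(E)
       = 0.6857 × 0.3881 / 0.4950
       = 0.26612017 / 0.4950
       = 0.5376

The evidence strengthens our belief in H.
Prior: 0.3881 → Posterior: 0.5376


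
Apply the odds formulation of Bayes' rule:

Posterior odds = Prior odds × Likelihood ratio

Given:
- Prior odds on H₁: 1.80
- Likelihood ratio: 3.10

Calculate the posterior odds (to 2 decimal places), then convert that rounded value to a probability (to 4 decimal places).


Step 1: Calculate posterior odds
Posterior odds = Prior odds × LR
               = 1.80 × 3.10
               = 5.58

Step 2: Convert to probability
P(H₁|E) = Posterior odds / (1 + Posterior odds)
       = 5.58 / (1 + 5.58)
       = 5.58 / 6.58
       = 0.8480

The evidence increased P(H₁) from 0.6429 to 0.8480.


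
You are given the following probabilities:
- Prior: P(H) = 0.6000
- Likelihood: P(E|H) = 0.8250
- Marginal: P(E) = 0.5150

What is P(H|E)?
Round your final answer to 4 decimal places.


Using Bayes' theorem:

P(H|E) = P(E|H) × P(H) / P(E)
       = 0.8250 × 0.6000 / 0.5150
       = 0.49500000 / 0.5150
       = 0.9612

The evidence strengthens our belief in H.
Prior: 0.6000 → Posterior: 0.9612


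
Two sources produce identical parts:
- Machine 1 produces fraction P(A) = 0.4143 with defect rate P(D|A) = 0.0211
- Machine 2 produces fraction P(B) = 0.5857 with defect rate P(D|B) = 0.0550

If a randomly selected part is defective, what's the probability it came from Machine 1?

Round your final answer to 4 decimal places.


Let A = from Machine 1, D = defective

Given:
- P(A) = 0.4143, P(B) = 0.5857
- P(D|A) = 0.0211, P(D|B) = 0.0550

Step 1: Find P(D)
P(D) = P(D|A)P(A) + P(D|B)P(B)
     = 0.0211 × 0.4143 + 0.0550 × 0.5857
     = 0.00874173 + 0.03221350
     = 0.04095523

Step 2: Apply Bayes' theorem
P(A|D) = P(D|A)P(A) / P(D)
       = 0.00874173 / 0.04095523
       = 0.2134


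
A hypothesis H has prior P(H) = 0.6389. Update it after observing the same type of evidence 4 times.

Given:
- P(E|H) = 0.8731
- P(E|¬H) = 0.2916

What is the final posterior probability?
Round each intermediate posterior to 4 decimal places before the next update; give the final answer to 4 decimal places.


Sequential Bayesian updating:

Initial prior: P(H) = 0.6389

Update 1:
  P(E) = 0.8731 × 0.6389 + 0.2916 × 0.3611 = 0.55782359 + 0.10529676 = 0.66312035
  P(H|E) = 0.55782359 / 0.66312035 = 0.8412

Update 2:
  P(E) = 0.8731 × 0.8412 + 0.2916 × 0.1588 = 0.73445172 + 0.04630608 = 0.78075780
  P(H|E) = 0.73445172 / 0.78075780 = 0.9407

Update 3:
  P(E) = 0.8731 × 0.9407 + 0.2916 × 0.0593 = 0.82132517 + 0.01729188 = 0.83861705
  P(H|E) = 0.82132517 / 0.83861705 = 0.9794

Update 4:
  P(E) = 0.8731 × 0.9794 + 0.2916 × 0.0206 = 0.85511414 + 0.00600696 = 0.86112110
  P(H|E) = 0.85511414 / 0.86112110 = 0.9930

Final posterior: 0.9930


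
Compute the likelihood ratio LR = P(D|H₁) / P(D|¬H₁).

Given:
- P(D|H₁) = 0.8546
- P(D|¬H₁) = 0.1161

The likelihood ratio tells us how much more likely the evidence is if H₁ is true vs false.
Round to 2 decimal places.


Likelihood Ratio (LR) = P(D|H₁) / P(D|¬H₁)

LR = 0.8546 / 0.1161
   = 7.36

The evidence is 7.36 times more likely if H₁ is true than if H₁ is false.
Because LR exceeds 1, D is evidence for H₁.


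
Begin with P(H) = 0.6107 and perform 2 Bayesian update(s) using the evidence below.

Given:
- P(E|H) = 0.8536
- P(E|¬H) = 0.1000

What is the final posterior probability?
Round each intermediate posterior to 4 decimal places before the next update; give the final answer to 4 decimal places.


Sequential Bayesian updating:

Initial prior: P(H) = 0.6107

Update 1:
  P(E) = 0.8536 × 0.6107 + 0.1000 × 0.3893 = 0.52129352 + 0.03893000 = 0.56022352
  P(H|E) = 0.52129352 / 0.56022352 = 0.9305

Update 2:
  P(E) = 0.8536 × 0.9305 + 0.1000 × 0.0695 = 0.79427480 + 0.00695000 = 0.80122480
  P(H|E) = 0.79427480 / 0.80122480 = 0.9913

Final posterior: 0.9913


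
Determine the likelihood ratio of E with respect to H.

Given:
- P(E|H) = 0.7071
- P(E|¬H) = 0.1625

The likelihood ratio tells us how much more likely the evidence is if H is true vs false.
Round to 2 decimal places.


Likelihood Ratio (LR) = P(E|H) / P(E|¬H)

LR = 0.7071 / 0.1625
   = 4.35

The evidence is 4.35 times more likely if H is true than if H is false.
LR > 1, so observing E raises the odds in favor of H.


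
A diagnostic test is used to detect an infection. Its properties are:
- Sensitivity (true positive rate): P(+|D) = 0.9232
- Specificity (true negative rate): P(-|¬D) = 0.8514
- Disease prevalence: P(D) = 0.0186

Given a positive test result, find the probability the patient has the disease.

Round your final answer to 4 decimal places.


Let D = has disease, + = positive test

Given:
- P(D) = 0.0186 (prevalence)
- P(+|D) = 0.9232 (sensitivity)
- P(-|¬D) = 0.8514 (specificity)
- P(+|¬D) = 0.1486 (false positive rate = 1 - specificity)

Step 1: Find P(+)
P(+) = P(+|D)P(D) + P(+|¬D)P(¬D)
     = 0.9232 × 0.0186 + 0.1486 × 0.9814
     = 0.01717152 + 0.14583604
     = 0.16300756

Step 2: Apply Bayes' theorem for P(D|+)
P(D|+) = P(+|D)P(D) / P(+)
       = 0.01717152 / 0.16300756
       = 0.1053


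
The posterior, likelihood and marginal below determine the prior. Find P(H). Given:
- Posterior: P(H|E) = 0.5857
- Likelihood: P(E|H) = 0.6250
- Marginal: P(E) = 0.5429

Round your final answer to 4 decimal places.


From Bayes' theorem: P(H|E) = P(E|H) × P(H) / P(E)

Rearranging for P(H):
P(H) = P(H|E) × P(E) / P(E|H)
     = 0.5857 × 0.5429 / 0.6250
     = 0.31797653 / 0.6250
     = 0.5088


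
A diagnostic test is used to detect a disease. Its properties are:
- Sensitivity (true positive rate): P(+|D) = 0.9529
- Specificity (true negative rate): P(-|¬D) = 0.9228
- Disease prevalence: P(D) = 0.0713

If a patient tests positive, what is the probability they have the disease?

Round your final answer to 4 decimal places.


Let D = has disease, + = positive test

Given:
- P(D) = 0.0713 (prevalence)
- P(+|D) = 0.9529 (sensitivity)
- P(-|¬D) = 0.9228 (specificity)
- P(+|¬D) = 0.0772 (false positive rate = 1 - specificity)

Step 1: Find P(+)
P(+) = P(+|D)P(D) + P(+|¬D)P(¬D)
     = 0.9529 × 0.0713 + 0.0772 × 0.9287
     = 0.06794177 + 0.07169564
     = 0.13963741

Step 2: Apply Bayes' theorem for P(D|+)
P(D|+) = P(+|D)P(D) / P(+)
       = 0.06794177 / 0.13963741
       = 0.4866


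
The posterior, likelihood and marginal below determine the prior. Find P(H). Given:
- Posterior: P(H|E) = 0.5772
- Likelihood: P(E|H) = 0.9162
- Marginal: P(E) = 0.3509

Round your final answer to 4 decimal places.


From Bayes' theorem: P(H|E) = P(E|H) × P(H) / P(E)

Rearranging for P(H):
P(H) = P(H|E) × P(E) / P(E|H)
     = 0.5772 × 0.3509 / 0.9162
     = 0.20253948 / 0.9162
     = 0.2211


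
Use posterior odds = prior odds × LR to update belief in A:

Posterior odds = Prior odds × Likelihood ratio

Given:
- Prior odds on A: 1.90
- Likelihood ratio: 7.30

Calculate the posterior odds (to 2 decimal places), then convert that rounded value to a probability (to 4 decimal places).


Step 1: Calculate posterior odds
Posterior odds = Prior odds × LR
               = 1.90 × 7.30
               = 13.87

Step 2: Convert to probability
P(A|E) = Posterior odds / (1 + Posterior odds)
       = 13.87 / (1 + 13.87)
       = 13.87 / 14.87
       = 0.9328

The evidence increased P(A) from 0.6552 to 0.9328.


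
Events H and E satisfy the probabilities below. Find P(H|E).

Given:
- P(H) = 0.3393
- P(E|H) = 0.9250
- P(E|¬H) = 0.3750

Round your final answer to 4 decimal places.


Bayes' theorem: P(H|E) = P(E|H) × P(H) / P(E)

Step 1: Calculate P(E) using law of total probability
P(E) = P(E|H)P(H) + P(E|¬H)P(¬H)
     = 0.9250 × 0.3393 + 0.3750 × 0.6607
     = 0.31385250 + 0.24776250
     = 0.56161500

Step 2: Apply Bayes' theorem
P(H|E) = P(E|H) × P(H) / P(E)
       = 0.31385250 / 0.56161500
       = 0.5588


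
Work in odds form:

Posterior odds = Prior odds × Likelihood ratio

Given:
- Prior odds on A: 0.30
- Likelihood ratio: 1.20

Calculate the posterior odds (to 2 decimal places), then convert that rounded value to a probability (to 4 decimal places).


Step 1: Calculate posterior odds
Posterior odds = Prior odds × LR
               = 0.30 × 1.20
               = 0.36

Step 2: Convert to probability
P(A|E) = Posterior odds / (1 + Posterior odds)
       = 0.36 / (1 + 0.36)
       = 0.36 / 1.36
       = 0.2647

The evidence increased P(A) from 0.2308 to 0.2647.


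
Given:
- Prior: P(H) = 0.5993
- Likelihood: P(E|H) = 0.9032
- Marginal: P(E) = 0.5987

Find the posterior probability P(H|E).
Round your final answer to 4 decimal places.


Using Bayes' theorem:

P(H|E) = P(E|H) × P(H) / P(E)
       = 0.9032 × 0.5993 / 0.5987
       = 0.54128776 / 0.5987
       = 0.9041

The evidence strengthens our belief in H.
Prior: 0.5993 → Posterior: 0.9041


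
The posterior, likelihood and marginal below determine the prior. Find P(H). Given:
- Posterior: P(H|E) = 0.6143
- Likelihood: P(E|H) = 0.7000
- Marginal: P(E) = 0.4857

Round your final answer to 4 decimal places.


From Bayes' theorem: P(H|E) = P(E|H) × P(H) / P(E)

Rearranging for P(H):
P(H) = P(H|E) × P(E) / P(E|H)
     = 0.6143 × 0.4857 / 0.7000
     = 0.29836551 / 0.7000
     = 0.4262


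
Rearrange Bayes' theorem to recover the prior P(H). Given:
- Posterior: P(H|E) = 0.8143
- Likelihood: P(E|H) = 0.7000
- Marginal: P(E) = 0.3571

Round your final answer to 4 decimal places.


From Bayes' theorem: P(H|E) = P(E|H) × P(H) / P(E)

Rearranging for P(H):
P(H) = P(H|E) × P(E) / P(E|H)
     = 0.8143 × 0.3571 / 0.7000
     = 0.29078653 / 0.7000
     = 0.4154


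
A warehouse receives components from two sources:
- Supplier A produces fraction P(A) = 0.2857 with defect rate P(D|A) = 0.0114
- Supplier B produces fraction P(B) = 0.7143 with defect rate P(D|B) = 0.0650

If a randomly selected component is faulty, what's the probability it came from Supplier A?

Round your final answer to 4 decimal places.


Let A = from Supplier A, D = faulty

Given:
- P(A) = 0.2857, P(B) = 0.7143
- P(D|A) = 0.0114, P(D|B) = 0.0650

Step 1: Find P(D)
P(D) = P(D|A)P(A) + P(D|B)P(B)
     = 0.0114 × 0.2857 + 0.0650 × 0.7143
     = 0.00325698 + 0.04642950
     = 0.04968648

Step 2: Apply Bayes' theorem
P(A|D) = P(D|A)P(A) / P(D)
       = 0.00325698 / 0.04968648
       = 0.0656


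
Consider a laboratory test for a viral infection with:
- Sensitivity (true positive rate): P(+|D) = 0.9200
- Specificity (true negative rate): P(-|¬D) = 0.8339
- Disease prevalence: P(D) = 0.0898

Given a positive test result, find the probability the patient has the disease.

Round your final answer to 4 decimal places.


Let D = has disease, + = positive test

Given:
- P(D) = 0.0898 (prevalence)
- P(+|D) = 0.9200 (sensitivity)
- P(-|¬D) = 0.8339 (specificity)
- P(+|¬D) = 0.1661 (false positive rate = 1 - specificity)

Step 1: Find P(+)
P(+) = P(+|D)P(D) + P(+|¬D)P(¬D)
     = 0.9200 × 0.0898 + 0.1661 × 0.9102
     = 0.08261600 + 0.15118422
     = 0.23380022

Step 2: Apply Bayes' theorem for P(D|+)
P(D|+) = P(+|D)P(D) / P(+)
       = 0.08261600 / 0.23380022
       = 0.3534


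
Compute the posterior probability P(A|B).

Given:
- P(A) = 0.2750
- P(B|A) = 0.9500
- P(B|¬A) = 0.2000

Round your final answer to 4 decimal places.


Bayes' theorem: P(A|B) = P(B|A) × P(A) / P(B)

Step 1: Calculate P(B) using law of total probability
P(B) = P(B|A)P(A) + P(B|¬A)P(¬A)
     = 0.9500 × 0.2750 + 0.2000 × 0.7250
     = 0.26125000 + 0.14500000
     = 0.40625000

Step 2: Apply Bayes' theorem
P(A|B) = P(B|A) × P(A) / P(B)
       = 0.26125000 / 0.40625000
       = 0.6431


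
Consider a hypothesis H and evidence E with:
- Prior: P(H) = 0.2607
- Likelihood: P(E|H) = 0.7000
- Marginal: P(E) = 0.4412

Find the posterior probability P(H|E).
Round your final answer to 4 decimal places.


Using Bayes' theorem:

P(H|E) = P(E|H) × P(H) / P(E)
       = 0.7000 × 0.2607 / 0.4412
       = 0.18249000 / 0.4412
       = 0.4136

The evidence strengthens our belief in H.
Prior: 0.2607 → Posterior: 0.4136


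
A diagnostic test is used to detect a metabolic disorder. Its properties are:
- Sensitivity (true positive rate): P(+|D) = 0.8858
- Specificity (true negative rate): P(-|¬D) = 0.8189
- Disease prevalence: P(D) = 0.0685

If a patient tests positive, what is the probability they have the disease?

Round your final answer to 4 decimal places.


Let D = has disease, + = positive test

Given:
- P(D) = 0.0685 (prevalence)
- P(+|D) = 0.8858 (sensitivity)
- P(-|¬D) = 0.8189 (specificity)
- P(+|¬D) = 0.1811 (false positive rate = 1 - specificity)

Step 1: Find P(+)
P(+) = P(+|D)P(D) + P(+|¬D)P(¬D)
     = 0.8858 × 0.0685 + 0.1811 × 0.9315
     = 0.06067730 + 0.16869465
     = 0.22937195

Step 2: Apply Bayes' theorem for P(D|+)
P(D|+) = P(+|D)P(D) / P(+)
       = 0.06067730 / 0.22937195
       = 0.2645


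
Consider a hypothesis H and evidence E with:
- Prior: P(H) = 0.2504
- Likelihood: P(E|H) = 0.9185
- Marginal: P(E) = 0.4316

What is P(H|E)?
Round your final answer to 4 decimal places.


Using Bayes' theorem:

P(H|E) = P(E|H) × P(H) / P(E)
       = 0.9185 × 0.2504 / 0.4316
       = 0.22999240 / 0.4316
       = 0.5329

The evidence strengthens our belief in H.
Prior: 0.2504 → Posterior: 0.5329


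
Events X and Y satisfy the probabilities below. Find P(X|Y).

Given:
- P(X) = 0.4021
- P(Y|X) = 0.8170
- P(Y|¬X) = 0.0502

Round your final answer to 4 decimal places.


Bayes' theorem: P(X|Y) = P(Y|X) × P(X) / P(Y)

Step 1: Calculate P(Y) using law of total probability
P(Y) = P(Y|X)P(X) + P(Y|¬X)P(¬X)
     = 0.8170 × 0.4021 + 0.0502 × 0.5979
     = 0.32851570 + 0.03001458
     = 0.35853028

Step 2: Apply Bayes' theorem
P(X|Y) = P(Y|X) × P(X) / P(Y)
       = 0.32851570 / 0.35853028
       = 0.9163


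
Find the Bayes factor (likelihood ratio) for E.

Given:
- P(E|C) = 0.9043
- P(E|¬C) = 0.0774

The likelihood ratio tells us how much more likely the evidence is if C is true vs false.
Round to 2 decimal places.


Likelihood Ratio (LR) = P(E|C) / P(E|¬C)

LR = 0.9043 / 0.0774
   = 11.68

The evidence is 11.68 times more likely if C is true than if C is false.
Because LR exceeds 1, E is evidence for C.


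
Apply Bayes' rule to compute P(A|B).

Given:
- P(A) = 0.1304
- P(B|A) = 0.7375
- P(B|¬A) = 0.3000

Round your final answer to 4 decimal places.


Bayes' theorem: P(A|B) = P(B|A) × P(A) / P(B)

Step 1: Calculate P(B) using law of total probability
P(B) = P(B|A)P(A) + P(B|¬A)P(¬A)
     = 0.7375 × 0.1304 + 0.3000 × 0.8696
     = 0.09617000 + 0.26088000
     = 0.35705000

Step 2: Apply Bayes' theorem
P(A|B) = P(B|A) × P(A) / P(B)
       = 0.09617000 / 0.35705000
       = 0.2693


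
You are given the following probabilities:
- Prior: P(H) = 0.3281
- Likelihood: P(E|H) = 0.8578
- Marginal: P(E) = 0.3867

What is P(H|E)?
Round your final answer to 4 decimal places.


Using Bayes' theorem:

P(H|E) = P(E|H) × P(H) / P(E)
       = 0.8578 × 0.3281 / 0.3867
       = 0.28144418 / 0.3867
       = 0.7278

The evidence strengthens our belief in H.
Prior: 0.3281 → Posterior: 0.7278


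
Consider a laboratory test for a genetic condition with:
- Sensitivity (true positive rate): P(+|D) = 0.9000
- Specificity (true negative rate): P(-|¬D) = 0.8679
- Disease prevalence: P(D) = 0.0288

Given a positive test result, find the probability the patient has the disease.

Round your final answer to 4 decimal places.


Let D = has disease, + = positive test

Given:
- P(D) = 0.0288 (prevalence)
- P(+|D) = 0.9000 (sensitivity)
- P(-|¬D) = 0.8679 (specificity)
- P(+|¬D) = 0.1321 (false positive rate = 1 - specificity)

Step 1: Find P(+)
P(+) = P(+|D)P(D) + P(+|¬D)P(¬D)
     = 0.9000 × 0.0288 + 0.1321 × 0.9712
     = 0.02592000 + 0.12829552
     = 0.15421552

Step 2: Apply Bayes' theorem for P(D|+)
P(D|+) = P(+|D)P(D) / P(+)
       = 0.02592000 / 0.15421552
       = 0.1681


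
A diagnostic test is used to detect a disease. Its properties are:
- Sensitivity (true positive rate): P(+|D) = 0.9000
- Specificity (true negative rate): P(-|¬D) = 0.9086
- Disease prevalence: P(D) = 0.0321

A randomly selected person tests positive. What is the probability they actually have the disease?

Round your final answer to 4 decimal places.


Let D = has disease, + = positive test

Given:
- P(D) = 0.0321 (prevalence)
- P(+|D) = 0.9000 (sensitivity)
- P(-|¬D) = 0.9086 (specificity)
- P(+|¬D) = 0.0914 (false positive rate = 1 - specificity)

Step 1: Find P(+)
P(+) = P(+|D)P(D) + P(+|¬D)P(¬D)
     = 0.9000 × 0.0321 + 0.0914 × 0.9679
     = 0.02889000 + 0.08846606
     = 0.11735606

Step 2: Apply Bayes' theorem for P(D|+)
P(D|+) = P(+|D)P(D) / P(+)
       = 0.02889000 / 0.11735606
       = 0.2462


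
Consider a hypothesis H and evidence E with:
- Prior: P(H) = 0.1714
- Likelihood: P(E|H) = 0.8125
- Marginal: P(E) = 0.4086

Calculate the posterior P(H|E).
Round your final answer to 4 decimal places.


Using Bayes' theorem:

P(H|E) = P(E|H) × P(H) / P(E)
       = 0.8125 × 0.1714 / 0.4086
       = 0.13926250 / 0.4086
       = 0.3408

The evidence strengthens our belief in H.
Prior: 0.1714 → Posterior: 0.3408


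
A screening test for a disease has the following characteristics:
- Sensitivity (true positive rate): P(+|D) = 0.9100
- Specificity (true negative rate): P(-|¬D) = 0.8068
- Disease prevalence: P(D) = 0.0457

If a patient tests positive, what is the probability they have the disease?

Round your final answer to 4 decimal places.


Let D = has disease, + = positive test

Given:
- P(D) = 0.0457 (prevalence)
- P(+|D) = 0.9100 (sensitivity)
- P(-|¬D) = 0.8068 (specificity)
- P(+|¬D) = 0.1932 (false positive rate = 1 - specificity)

Step 1: Find P(+)
P(+) = P(+|D)P(D) + P(+|¬D)P(¬D)
     = 0.9100 × 0.0457 + 0.1932 × 0.9543
     = 0.04158700 + 0.18437076
     = 0.22595776

Step 2: Apply Bayes' theorem for P(D|+)
P(D|+) = P(+|D)P(D) / P(+)
       = 0.04158700 / 0.22595776
       = 0.1840


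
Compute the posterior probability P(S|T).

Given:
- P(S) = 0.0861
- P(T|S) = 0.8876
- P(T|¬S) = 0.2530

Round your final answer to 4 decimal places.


Bayes' theorem: P(S|T) = P(T|S) × P(S) / P(T)

Step 1: Calculate P(T) using law of total probability
P(T) = P(T|S)P(S) + P(T|¬S)P(¬S)
     = 0.8876 × 0.0861 + 0.2530 × 0.9139
     = 0.07642236 + 0.23121670
     = 0.30763906

Step 2: Apply Bayes' theorem
P(S|T) = P(T|S) × P(S) / P(T)
       = 0.07642236 / 0.30763906
       = 0.2484


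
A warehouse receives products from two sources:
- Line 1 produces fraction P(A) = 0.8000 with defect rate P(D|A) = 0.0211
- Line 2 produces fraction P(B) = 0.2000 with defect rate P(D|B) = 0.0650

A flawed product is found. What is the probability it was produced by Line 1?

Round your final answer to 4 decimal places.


Let A = from Line 1, D = flawed

Given:
- P(A) = 0.8000, P(B) = 0.2000
- P(D|A) = 0.0211, P(D|B) = 0.0650

Step 1: Find P(D)
P(D) = P(D|A)P(A) + P(D|B)P(B)
     = 0.0211 × 0.8000 + 0.0650 × 0.2000
     = 0.01688000 + 0.01300000
     = 0.02988000

Step 2: Apply Bayes' theorem
P(A|D) = P(D|A)P(A) / P(D)
       = 0.01688000 / 0.02988000
       = 0.5649


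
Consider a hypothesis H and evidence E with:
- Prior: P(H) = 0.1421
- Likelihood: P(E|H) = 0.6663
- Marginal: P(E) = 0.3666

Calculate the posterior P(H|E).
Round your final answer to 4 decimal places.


Using Bayes' theorem:

P(H|E) = P(E|H) × P(H) / P(E)
       = 0.6663 × 0.1421 / 0.3666
       = 0.09468123 / 0.3666
       = 0.2583

The evidence strengthens our belief in H.
Prior: 0.1421 → Posterior: 0.2583
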